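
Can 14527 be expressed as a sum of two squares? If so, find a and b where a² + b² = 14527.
Not possible

Factorization: 14527 = 73 × 199
By Fermat: n is sum of two squares iff every prime p ≡ 3 (mod 4) appears to even power.
Prime(s) ≡ 3 (mod 4) with odd exponent: [(199, 1)]
Therefore 14527 cannot be expressed as a² + b².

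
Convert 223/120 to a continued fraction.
[1; 1, 6, 17]

Euclidean algorithm steps:
223 = 1 × 120 + 103
120 = 1 × 103 + 17
103 = 6 × 17 + 1
17 = 17 × 1 + 0
Continued fraction: [1; 1, 6, 17]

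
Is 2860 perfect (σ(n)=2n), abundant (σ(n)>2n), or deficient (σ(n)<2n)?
abundant

Proper divisors of 2860: sum = 1 + 2 + 4 + 5 + 10 + 11 + 13 + 20 + ... + 286 + 572 + 715 + 1430 (23 divisors) = 4196
Since 4196 > 2860, 2860 is abundant.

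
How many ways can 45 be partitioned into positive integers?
89134

p(n) counts ways to write n as a sum of positive integers (order ignored).
Euler's pentagonal recurrence: p(k) = p(k-1) + p(k-2) - p(k-5) - p(k-7) + p(k-12) + p(k-15) - ... (offsets j(3j∓1)/2, signs ++--, p(0)=1, p(<0)=0).
DP table for k = 0..44: p(0)=1, p(1)=1, p(2)=2, p(3)=3, p(4)=5, p(5)=7, p(6)=11, p(7)=15, p(8)=22, p(9)=30, p(10)=42, p(11)=56, p(12)=77, p(13)=101, p(14)=135, p(15)=176, p(16)=231, p(17)=297, p(18)=385, p(19)=490, p(20)=627, p(21)=792, p(22)=1002, p(23)=1255, p(24)=1575, p(25)=1958, p(26)=2436, p(27)=3010, p(28)=3718, p(29)=4565, p(30)=5604, p(31)=6842, p(32)=8349, p(33)=10143, p(34)=12310, p(35)=14883, p(36)=17977, p(37)=21637, p(38)=26015, p(39)=31185, p(40)=37338, p(41)=44583, p(42)=53174, p(43)=63261, p(44)=75175.
Final step: p(45) = p(44) + p(43) - p(40) - p(38) + p(33) + p(30) - p(23) - p(19) + p(10) + p(5)
= 75175 + 63261 - 37338 - 26015 + 10143 + 5604 - 1255 - 490 + 42 + 7
= 89134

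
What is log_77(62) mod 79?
54

Baby-step giant-step with step n = ⌈√79⌉ = 9.
Baby steps 77^j mod 79 (j:value) for j=0..8: 0:1, 1:77, 2:4, 3:71, 4:16, 5:47, 6:64, 7:30, 8:19.
Giant-step multiplier: 77^(-9) ≡ 77^(78-9) = 77^69 ≡ 27 (mod 79).
Giant steps γ_i = 62·27^i mod 79: γ_0=62, γ_1=15, γ_2=10, γ_3=33, γ_4=22, γ_5=41, γ_6=1 (in table at j=0).
x = i·n + j = 6·9 + 0 = 54.
Check: 77^54 ≡ 62 (mod 79).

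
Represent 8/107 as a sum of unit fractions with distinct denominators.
1/14 + 1/300 + 1/224700

Greedy algorithm:
8/107: ceiling(107/8) = 14, use 1/14
5/1498: ceiling(1498/5) = 300, use 1/300
1/224700: ceiling(224700/1) = 224700, use 1/224700
Result: 8/107 = 1/14 + 1/300 + 1/224700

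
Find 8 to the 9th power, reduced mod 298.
18

Repeated squaring. Binary of 9 = 1001.
8^1 ≡ 8 (mod 298); 8^2 ≡ 64 (mod 298); 8^4 ≡ 222 (mod 298); 8^8 ≡ 114 (mod 298)
8^9 = 8^1 × 8^8 ≡ 18 (mod 298)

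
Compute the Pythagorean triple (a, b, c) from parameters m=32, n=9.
(943, 576, 1105)

Euclid's formula: a = m² - n², b = 2mn, c = m² + n²
m = 32, n = 9
a = 32² - 9² = 1024 - 81 = 943
b = 2 × 32 × 9 = 576
c = 32² + 9² = 1024 + 81 = 1105
Verification: 943² + 576² = 889249 + 331776 = 1221025 = 1105² ✓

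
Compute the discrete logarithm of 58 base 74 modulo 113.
75

Baby-step giant-step with step n = ⌈√113⌉ = 11.
Baby steps 74^j mod 113 (j:value) for j=0..10: 0:1, 1:74, 2:52, 3:6, 4:105, 5:86, 6:36, 7:65, 8:64, 9:103, 10:51.
Giant-step multiplier: 74^(-11) ≡ 74^(112-11) = 74^101 ≡ 108 (mod 113).
Giant steps γ_i = 58·108^i mod 113: γ_0=58, γ_1=49, γ_2=94, γ_3=95, γ_4=90, γ_5=2, γ_6=103 (in table at j=9).
x = i·n + j = 6·11 + 9 = 75.
Check: 74^75 ≡ 58 (mod 113).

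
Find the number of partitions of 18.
385

p(n) counts ways to write n as a sum of positive integers (order ignored).
Euler's pentagonal recurrence: p(k) = p(k-1) + p(k-2) - p(k-5) - p(k-7) + p(k-12) + p(k-15) - ... (offsets j(3j∓1)/2, signs ++--, p(0)=1, p(<0)=0).
DP table for k = 0..17: p(0)=1, p(1)=1, p(2)=2, p(3)=3, p(4)=5, p(5)=7, p(6)=11, p(7)=15, p(8)=22, p(9)=30, p(10)=42, p(11)=56, p(12)=77, p(13)=101, p(14)=135, p(15)=176, p(16)=231, p(17)=297.
Final step: p(18) = p(17) + p(16) - p(13) - p(11) + p(6) + p(3)
= 297 + 231 - 101 - 56 + 11 + 3
= 385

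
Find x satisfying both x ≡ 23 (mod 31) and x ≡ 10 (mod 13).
23

Using Chinese Remainder Theorem:
M = 31 × 13 = 403
M1 = 13, M2 = 31
y1 = 13^(-1) mod 31 = 12
y2 = 31^(-1) mod 13 = 8
x = (23×13×12 + 10×31×8) mod 403 = 23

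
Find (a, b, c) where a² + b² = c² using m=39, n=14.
(1325, 1092, 1717)

Euclid's formula: a = m² - n², b = 2mn, c = m² + n²
m = 39, n = 14
a = 39² - 14² = 1521 - 196 = 1325
b = 2 × 39 × 14 = 1092
c = 39² + 14² = 1521 + 196 = 1717
Verification: 1325² + 1092² = 1755625 + 1192464 = 2948089 = 1717² ✓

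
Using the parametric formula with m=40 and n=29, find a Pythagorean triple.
(759, 2320, 2441)

Euclid's formula: a = m² - n², b = 2mn, c = m² + n²
m = 40, n = 29
a = 40² - 29² = 1600 - 841 = 759
b = 2 × 40 × 29 = 2320
c = 40² + 29² = 1600 + 841 = 2441
Verification: 759² + 2320² = 576081 + 5382400 = 5958481 = 2441² ✓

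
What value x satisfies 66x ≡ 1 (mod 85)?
76

gcd(66, 85) = 1, so the inverse exists.
Extended Euclidean algorithm on (85, 66):
85 = 1 × 66 + 19  ⟹  19 = (1)·85 + (-1)·66
66 = 3 × 19 + 9  ⟹  9 = (-3)·85 + (4)·66
19 = 2 × 9 + 1  ⟹  1 = (7)·85 + (-9)·66
So (-9)·66 ≡ 1 (mod 85), i.e. 66^(-1) ≡ -9 ≡ 76 (mod 85).
Check: 66 × 76 = 5016 ≡ 1 (mod 85)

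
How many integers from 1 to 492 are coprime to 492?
160

492 = 2^2 × 3 × 41
φ(n) = n × ∏(1 - 1/p) for each prime p dividing n
φ(492) = 492 × (1 - 1/2) × (1 - 1/3) × (1 - 1/41) = 160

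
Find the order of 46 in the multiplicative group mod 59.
29

59 is prime, so ord(46) divides φ(59) = 58.
Divisors of 58: 1, 2, 29, 58.
Repeated squaring: 46^1 ≡ 46, 46^2 ≡ 51, 46^4 ≡ 5, 46^8 ≡ 25, 46^16 ≡ 35, 46^32 ≡ 45 (mod 59).
Test 46^d mod 59 for each divisor d in increasing order:
46^1 ≡ 46
46^2 ≡ 51
46^29 = 46^16·46^8·46^4·46^1 ≡ 1  ← first divisor giving 1
The order is 29.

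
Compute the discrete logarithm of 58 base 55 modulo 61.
48

Baby-step giant-step with step n = ⌈√61⌉ = 8.
Baby steps 55^j mod 61 (j:value) for j=0..7: 0:1, 1:55, 2:36, 3:28, 4:15, 5:32, 6:52, 7:54.
Giant-step multiplier: 55^(-8) ≡ 55^(60-8) = 55^52 ≡ 16 (mod 61).
Giant steps γ_i = 58·16^i mod 61: γ_0=58, γ_1=13, γ_2=25, γ_3=34, γ_4=56, γ_5=42, γ_6=1 (in table at j=0).
x = i·n + j = 6·8 + 0 = 48.
Check: 55^48 ≡ 58 (mod 61).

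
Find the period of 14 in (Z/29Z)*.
28

29 is prime, so ord(14) divides φ(29) = 28.
Divisors of 28: 1, 2, 4, 7, 14, 28.
Repeated squaring: 14^1 ≡ 14, 14^2 ≡ 22, 14^4 ≡ 20, 14^8 ≡ 23, 14^16 ≡ 7 (mod 29).
Test 14^d mod 29 for each divisor d in increasing order:
14^1 ≡ 14
14^2 ≡ 22
14^4 ≡ 20
14^7 = 14^4·14^2·14^1 ≡ 12
14^14 = 14^8·14^4·14^2 ≡ 28
14^28 = 14^16·14^8·14^4 ≡ 1  ← first divisor giving 1
The order is 28.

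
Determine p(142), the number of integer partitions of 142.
18440293320

p(n) counts ways to write n as a sum of positive integers (order ignored).
Euler's pentagonal recurrence: p(k) = p(k-1) + p(k-2) - p(k-5) - p(k-7) + p(k-12) + p(k-15) - ... (offsets j(3j∓1)/2, signs ++--, p(0)=1, p(<0)=0).
DP table for k = 0..141: p(0)=1, p(1)=1, p(2)=2, p(3)=3, p(4)=5, p(5)=7, p(6)=11, p(7)=15, p(8)=22, p(9)=30, p(10)=42, p(11)=56, p(12)=77, p(13)=101, p(14)=135, p(15)=176, p(16)=231, p(17)=297, p(18)=385, p(19)=490, p(20)=627, p(21)=792, p(22)=1002, p(23)=1255, p(24)=1575, p(25)=1958, p(26)=2436, p(27)=3010, p(28)=3718, p(29)=4565, p(30)=5604, p(31)=6842, p(32)=8349, p(33)=10143, p(34)=12310, p(35)=14883, p(36)=17977, p(37)=21637, p(38)=26015, p(39)=31185, p(40)=37338, p(41)=44583, p(42)=53174, p(43)=63261, p(44)=75175, p(45)=89134, p(46)=105558, p(47)=124754, p(48)=147273, p(49)=173525, p(50)=204226, p(51)=239943, p(52)=281589, p(53)=329931, p(54)=386155, p(55)=451276, p(56)=526823, p(57)=614154, p(58)=715220, p(59)=831820, p(60)=966467, p(61)=1121505, p(62)=1300156, p(63)=1505499, p(64)=1741630, p(65)=2012558, p(66)=2323520, p(67)=2679689, p(68)=3087735, p(69)=3554345, p(70)=4087968, p(71)=4697205, p(72)=5392783, p(73)=6185689, p(74)=7089500, p(75)=8118264, p(76)=9289091, p(77)=10619863, p(78)=12132164, p(79)=13848650, p(80)=15796476, p(81)=18004327, p(82)=20506255, p(83)=23338469, p(84)=26543660, p(85)=30167357, p(86)=34262962, p(87)=38887673, p(88)=44108109, p(89)=49995925, p(90)=56634173, p(91)=64112359, p(92)=72533807, p(93)=82010177, p(94)=92669720, p(95)=104651419, p(96)=118114304, p(97)=133230930, p(98)=150198136, p(99)=169229875, p(100)=190569292, p(101)=214481126, p(102)=241265379, p(103)=271248950, p(104)=304801365, p(105)=342325709, p(106)=384276336, p(107)=431149389, p(108)=483502844, p(109)=541946240, p(110)=607163746, p(111)=679903203, p(112)=761002156, p(113)=851376628, p(114)=952050665, p(115)=1064144451, p(116)=1188908248, p(117)=1327710076, p(118)=1482074143, p(119)=1653668665, p(120)=1844349560, p(121)=2056148051, p(122)=2291320912, p(123)=2552338241, p(124)=2841940500, p(125)=3163127352, p(126)=3519222692, p(127)=3913864295, p(128)=4351078600, p(129)=4835271870, p(130)=5371315400, p(131)=5964539504, p(132)=6620830889, p(133)=7346629512, p(134)=8149040695, p(135)=9035836076, p(136)=10015581680, p(137)=11097645016, p(138)=12292341831, p(139)=13610949895, p(140)=15065878135, p(141)=16670689208.
Final step: p(142) = p(141) + p(140) - p(137) - p(135) + p(130) + p(127) - p(120) - p(116) + p(107) + p(102) - p(91) - p(85) + p(72) + p(65) - p(50) - p(42) + p(25) + p(16)
= 16670689208 + 15065878135 - 11097645016 - 9035836076 + 5371315400 + 3913864295 - 1844349560 - 1188908248 + 431149389 + 241265379 - 64112359 - 30167357 + 5392783 + 2012558 - 204226 - 53174 + 1958 + 231
= 18440293320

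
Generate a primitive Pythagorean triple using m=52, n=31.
(1743, 3224, 3665)

Euclid's formula: a = m² - n², b = 2mn, c = m² + n²
m = 52, n = 31
a = 52² - 31² = 2704 - 961 = 1743
b = 2 × 52 × 31 = 3224
c = 52² + 31² = 2704 + 961 = 3665
Verification: 1743² + 3224² = 3038049 + 10394176 = 13432225 = 3665² ✓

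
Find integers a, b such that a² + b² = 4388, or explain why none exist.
32² + 58² (a=32, b=58)

Factorization: 4388 = 2^2 × 1097
By Fermat: n is sum of two squares iff every prime p ≡ 3 (mod 4) appears to even power.
All primes ≡ 3 (mod 4) appear to even power.
Search a = 0, 1, 2, … for 4388 - a² a perfect square: first hit at a = 32: 4388 - 1024 = 3364 = 58².
4388 = 32² + 58² = 1024 + 3364 ✓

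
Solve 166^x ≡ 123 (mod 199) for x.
78

Baby-step giant-step with step n = ⌈√199⌉ = 15.
Baby steps 166^j mod 199 (j:value) for j=0..14: 0:1, 1:166, 2:94, 3:82, 4:80, 5:146, 6:157, 7:192, 8:32, 9:138, 10:23, 11:37, 12:172, 13:95, 14:49.
Giant-step multiplier: 166^(-15) ≡ 166^(198-15) = 166^183 ≡ 191 (mod 199).
Giant steps γ_i = 123·191^i mod 199: γ_0=123, γ_1=11, γ_2=111, γ_3=107, γ_4=139, γ_5=82 (in table at j=3).
x = i·n + j = 5·15 + 3 = 78.
Check: 166^78 ≡ 123 (mod 199).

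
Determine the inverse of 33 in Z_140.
17

gcd(33, 140) = 1, so the inverse exists.
Extended Euclidean algorithm on (140, 33):
140 = 4 × 33 + 8  ⟹  8 = (1)·140 + (-4)·33
33 = 4 × 8 + 1  ⟹  1 = (-4)·140 + (17)·33
So (17)·33 ≡ 1 (mod 140), i.e. 33^(-1) ≡ 17 (mod 140).
Check: 33 × 17 = 561 ≡ 1 (mod 140)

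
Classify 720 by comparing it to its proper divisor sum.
abundant

Proper divisors of 720: sum = 1 + 2 + 3 + 4 + 5 + 6 + 8 + 9 + ... + 144 + 180 + 240 + 360 (29 divisors) = 1698
Since 1698 > 720, 720 is abundant.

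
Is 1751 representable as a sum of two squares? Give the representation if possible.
Not possible

Factorization: 1751 = 17 × 103
By Fermat: n is sum of two squares iff every prime p ≡ 3 (mod 4) appears to even power.
Prime(s) ≡ 3 (mod 4) with odd exponent: [(103, 1)]
Therefore 1751 cannot be expressed as a² + b².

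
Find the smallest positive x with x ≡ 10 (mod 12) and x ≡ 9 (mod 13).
22

Using Chinese Remainder Theorem:
M = 12 × 13 = 156
M1 = 13, M2 = 12
y1 = 13^(-1) mod 12 = 1
y2 = 12^(-1) mod 13 = 12
x = (10×13×1 + 9×12×12) mod 156 = 22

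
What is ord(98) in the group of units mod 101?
100

101 is prime, so ord(98) divides φ(101) = 100.
Divisors of 100: 1, 2, 4, 5, 10, 20, 25, 50, 100.
Repeated squaring: 98^1 ≡ 98, 98^2 ≡ 9, 98^4 ≡ 81, 98^8 ≡ 97, 98^16 ≡ 16, 98^32 ≡ 54, 98^64 ≡ 88 (mod 101).
Test 98^d mod 101 for each divisor d in increasing order:
98^1 ≡ 98
98^2 ≡ 9
98^4 ≡ 81
98^5 = 98^4·98^1 ≡ 60
98^10 = 98^8·98^2 ≡ 65
98^20 = 98^16·98^4 ≡ 84
98^25 = 98^16·98^8·98^1 ≡ 91
98^50 = 98^32·98^16·98^2 ≡ 100
98^100 = 98^64·98^32·98^4 ≡ 1  ← first divisor giving 1
The order is 100.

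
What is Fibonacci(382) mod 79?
58

Matrix identity: Q^n = [[F_(n+1), F_n], [F_n, F_(n-1)]] with Q = [[1,1],[1,0]].
n = 382 = 101111110₂. Square-and-multiply, entries mod 79:
Q^1 = [[1,1],[1,0]]
Q^2 = (Q^1)² = [[2,1],[1,1]]
Q^5 = (Q^2)²·Q = [[8,5],[5,3]]
Q^11 = (Q^5)²·Q = [[65,10],[10,55]]
Q^23 = (Q^11)²·Q = [[74,59],[59,15]]
Q^47 = (Q^23)²·Q = [[67,30],[30,37]]
Q^95 = (Q^47)²·Q = [[56,17],[17,39]]
Q^191 = (Q^95)²·Q = [[63,28],[28,35]]
Q^382 = (Q^191)² = [[13,58],[58,34]]
F_382 mod 79 = Q^382[0][1] = 58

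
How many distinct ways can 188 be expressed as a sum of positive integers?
1398341745571

p(n) counts ways to write n as a sum of positive integers (order ignored).
Euler's pentagonal recurrence: p(k) = p(k-1) + p(k-2) - p(k-5) - p(k-7) + p(k-12) + p(k-15) - ... (offsets j(3j∓1)/2, signs ++--, p(0)=1, p(<0)=0).
DP table for k = 0..187: p(0)=1, p(1)=1, p(2)=2, p(3)=3, p(4)=5, p(5)=7, p(6)=11, p(7)=15, p(8)=22, p(9)=30, p(10)=42, p(11)=56, p(12)=77, p(13)=101, p(14)=135, p(15)=176, p(16)=231, p(17)=297, p(18)=385, p(19)=490, p(20)=627, p(21)=792, p(22)=1002, p(23)=1255, p(24)=1575, p(25)=1958, p(26)=2436, p(27)=3010, p(28)=3718, p(29)=4565, p(30)=5604, p(31)=6842, p(32)=8349, p(33)=10143, p(34)=12310, p(35)=14883, p(36)=17977, p(37)=21637, p(38)=26015, p(39)=31185, p(40)=37338, p(41)=44583, p(42)=53174, p(43)=63261, p(44)=75175, p(45)=89134, p(46)=105558, p(47)=124754, p(48)=147273, p(49)=173525, p(50)=204226, p(51)=239943, p(52)=281589, p(53)=329931, p(54)=386155, p(55)=451276, p(56)=526823, p(57)=614154, p(58)=715220, p(59)=831820, p(60)=966467, p(61)=1121505, p(62)=1300156, p(63)=1505499, p(64)=1741630, p(65)=2012558, p(66)=2323520, p(67)=2679689, p(68)=3087735, p(69)=3554345, p(70)=4087968, p(71)=4697205, p(72)=5392783, p(73)=6185689, p(74)=7089500, p(75)=8118264, p(76)=9289091, p(77)=10619863, p(78)=12132164, p(79)=13848650, p(80)=15796476, p(81)=18004327, p(82)=20506255, p(83)=23338469, p(84)=26543660, p(85)=30167357, p(86)=34262962, p(87)=38887673, p(88)=44108109, p(89)=49995925, p(90)=56634173, p(91)=64112359, p(92)=72533807, p(93)=82010177, p(94)=92669720, p(95)=104651419, p(96)=118114304, p(97)=133230930, p(98)=150198136, p(99)=169229875, p(100)=190569292, p(101)=214481126, p(102)=241265379, p(103)=271248950, p(104)=304801365, p(105)=342325709, p(106)=384276336, p(107)=431149389, p(108)=483502844, p(109)=541946240, p(110)=607163746, p(111)=679903203, p(112)=761002156, p(113)=851376628, p(114)=952050665, p(115)=1064144451, p(116)=1188908248, p(117)=1327710076, p(118)=1482074143, p(119)=1653668665, p(120)=1844349560, p(121)=2056148051, p(122)=2291320912, p(123)=2552338241, p(124)=2841940500, p(125)=3163127352, p(126)=3519222692, p(127)=3913864295, p(128)=4351078600, p(129)=4835271870, p(130)=5371315400, p(131)=5964539504, p(132)=6620830889, p(133)=7346629512, p(134)=8149040695, p(135)=9035836076, p(136)=10015581680, p(137)=11097645016, p(138)=12292341831, p(139)=13610949895, p(140)=15065878135, p(141)=16670689208, p(142)=18440293320, p(143)=20390982757, p(144)=22540654445, p(145)=24908858009, p(146)=27517052599, p(147)=30388671978, p(148)=33549419497, p(149)=37027355200, p(150)=40853235313, p(151)=45060624582, p(152)=49686288421, p(153)=54770336324, p(154)=60356673280, p(155)=66493182097, p(156)=73232243759, p(157)=80630964769, p(158)=88751778802, p(159)=97662728555, p(160)=107438159466, p(161)=118159068427, p(162)=129913904637, p(163)=142798995930, p(164)=156919475295, p(165)=172389800255, p(166)=189334822579, p(167)=207890420102, p(168)=228204732751, p(169)=250438925115, p(170)=274768617130, p(171)=301384802048, p(172)=330495499613, p(173)=362326859895, p(174)=397125074750, p(175)=435157697830, p(176)=476715857290, p(177)=522115831195, p(178)=571701605655, p(179)=625846753120, p(180)=684957390936, p(181)=749474411781, p(182)=819876908323, p(183)=896684817527, p(184)=980462880430, p(185)=1071823774337, p(186)=1171432692373, p(187)=1280011042268.
Final step: p(188) = p(187) + p(186) - p(183) - p(181) + p(176) + p(173) - p(166) - p(162) + p(153) + p(148) - p(137) - p(131) + p(118) + p(111) - p(96) - p(88) + p(71) + p(62) - p(43) - p(33) + p(12) + p(1)
= 1280011042268 + 1171432692373 - 896684817527 - 749474411781 + 476715857290 + 362326859895 - 189334822579 - 129913904637 + 54770336324 + 33549419497 - 11097645016 - 5964539504 + 1482074143 + 679903203 - 118114304 - 44108109 + 4697205 + 1300156 - 63261 - 10143 + 77 + 1
= 1398341745571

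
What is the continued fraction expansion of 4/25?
[0; 6, 4]

Euclidean algorithm steps:
4 = 0 × 25 + 4
25 = 6 × 4 + 1
4 = 4 × 1 + 0
Continued fraction: [0; 6, 4]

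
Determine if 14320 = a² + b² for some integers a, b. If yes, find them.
Not possible

Factorization: 14320 = 2^4 × 5 × 179
By Fermat: n is sum of two squares iff every prime p ≡ 3 (mod 4) appears to even power.
Prime(s) ≡ 3 (mod 4) with odd exponent: [(179, 1)]
Therefore 14320 cannot be expressed as a² + b².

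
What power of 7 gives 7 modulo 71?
1

Baby-step giant-step with step n = ⌈√71⌉ = 9.
Baby steps 7^j mod 71 (j:value) for j=0..8: 0:1, 1:7, 2:49, 3:59, 4:58, 5:51, 6:2, 7:14, 8:27.
h = 7 is already in the table at j=1, so x = 1.
Check: 7^1 ≡ 7 (mod 71).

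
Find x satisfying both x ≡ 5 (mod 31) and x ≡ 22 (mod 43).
1183

Using Chinese Remainder Theorem:
M = 31 × 43 = 1333
M1 = 43, M2 = 31
y1 = 43^(-1) mod 31 = 13
y2 = 31^(-1) mod 43 = 25
x = (5×43×13 + 22×31×25) mod 1333 = 1183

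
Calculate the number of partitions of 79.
13848650

p(n) counts ways to write n as a sum of positive integers (order ignored).
Euler's pentagonal recurrence: p(k) = p(k-1) + p(k-2) - p(k-5) - p(k-7) + p(k-12) + p(k-15) - ... (offsets j(3j∓1)/2, signs ++--, p(0)=1, p(<0)=0).
DP table for k = 0..78: p(0)=1, p(1)=1, p(2)=2, p(3)=3, p(4)=5, p(5)=7, p(6)=11, p(7)=15, p(8)=22, p(9)=30, p(10)=42, p(11)=56, p(12)=77, p(13)=101, p(14)=135, p(15)=176, p(16)=231, p(17)=297, p(18)=385, p(19)=490, p(20)=627, p(21)=792, p(22)=1002, p(23)=1255, p(24)=1575, p(25)=1958, p(26)=2436, p(27)=3010, p(28)=3718, p(29)=4565, p(30)=5604, p(31)=6842, p(32)=8349, p(33)=10143, p(34)=12310, p(35)=14883, p(36)=17977, p(37)=21637, p(38)=26015, p(39)=31185, p(40)=37338, p(41)=44583, p(42)=53174, p(43)=63261, p(44)=75175, p(45)=89134, p(46)=105558, p(47)=124754, p(48)=147273, p(49)=173525, p(50)=204226, p(51)=239943, p(52)=281589, p(53)=329931, p(54)=386155, p(55)=451276, p(56)=526823, p(57)=614154, p(58)=715220, p(59)=831820, p(60)=966467, p(61)=1121505, p(62)=1300156, p(63)=1505499, p(64)=1741630, p(65)=2012558, p(66)=2323520, p(67)=2679689, p(68)=3087735, p(69)=3554345, p(70)=4087968, p(71)=4697205, p(72)=5392783, p(73)=6185689, p(74)=7089500, p(75)=8118264, p(76)=9289091, p(77)=10619863, p(78)=12132164.
Final step: p(79) = p(78) + p(77) - p(74) - p(72) + p(67) + p(64) - p(57) - p(53) + p(44) + p(39) - p(28) - p(22) + p(9) + p(2)
= 12132164 + 10619863 - 7089500 - 5392783 + 2679689 + 1741630 - 614154 - 329931 + 75175 + 31185 - 3718 - 1002 + 30 + 2
= 13848650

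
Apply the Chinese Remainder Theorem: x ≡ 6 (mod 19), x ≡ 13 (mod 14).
139

Using Chinese Remainder Theorem:
M = 19 × 14 = 266
M1 = 14, M2 = 19
y1 = 14^(-1) mod 19 = 15
y2 = 19^(-1) mod 14 = 3
x = (6×14×15 + 13×19×3) mod 266 = 139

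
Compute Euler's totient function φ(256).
128

256 = 2^8
φ(n) = n × ∏(1 - 1/p) for each prime p dividing n
φ(256) = 256 × (1 - 1/2) = 128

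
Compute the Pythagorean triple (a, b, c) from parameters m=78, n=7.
(6035, 1092, 6133)

Euclid's formula: a = m² - n², b = 2mn, c = m² + n²
m = 78, n = 7
a = 78² - 7² = 6084 - 49 = 6035
b = 2 × 78 × 7 = 1092
c = 78² + 7² = 6084 + 49 = 6133
Verification: 6035² + 1092² = 36421225 + 1192464 = 37613689 = 6133² ✓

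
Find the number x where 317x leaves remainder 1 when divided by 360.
293

gcd(317, 360) = 1, so the inverse exists.
Extended Euclidean algorithm on (360, 317):
360 = 1 × 317 + 43  ⟹  43 = (1)·360 + (-1)·317
317 = 7 × 43 + 16  ⟹  16 = (-7)·360 + (8)·317
43 = 2 × 16 + 11  ⟹  11 = (15)·360 + (-17)·317
16 = 1 × 11 + 5  ⟹  5 = (-22)·360 + (25)·317
11 = 2 × 5 + 1  ⟹  1 = (59)·360 + (-67)·317
So (-67)·317 ≡ 1 (mod 360), i.e. 317^(-1) ≡ -67 ≡ 293 (mod 360).
Check: 317 × 293 = 92881 ≡ 1 (mod 360)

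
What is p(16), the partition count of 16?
231

p(n) counts ways to write n as a sum of positive integers (order ignored).
Euler's pentagonal recurrence: p(k) = p(k-1) + p(k-2) - p(k-5) - p(k-7) + p(k-12) + p(k-15) - ... (offsets j(3j∓1)/2, signs ++--, p(0)=1, p(<0)=0).
DP table for k = 0..15: p(0)=1, p(1)=1, p(2)=2, p(3)=3, p(4)=5, p(5)=7, p(6)=11, p(7)=15, p(8)=22, p(9)=30, p(10)=42, p(11)=56, p(12)=77, p(13)=101, p(14)=135, p(15)=176.
Final step: p(16) = p(15) + p(14) - p(11) - p(9) + p(4) + p(1)
= 176 + 135 - 56 - 30 + 5 + 1
= 231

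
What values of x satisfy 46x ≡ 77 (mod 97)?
x ≡ 8 (mod 97)

gcd(46, 97) = 1, which divides 77, so solutions exist.
Find 46^(-1) mod 97 by the extended Euclidean algorithm:
97 = 2 × 46 + 5  ⟹  5 = (1)·97 + (-2)·46
46 = 9 × 5 + 1  ⟹  1 = (-9)·97 + (19)·46
So (19)·46 ≡ 1 (mod 97), i.e. 46^(-1) ≡ 19 (mod 97).
x ≡ 19 × 77 = 1463 ≡ 8 (mod 97).
Check: 46 × 8 = 368 ≡ 77 (mod 97).
Unique solution: x ≡ 8 (mod 97)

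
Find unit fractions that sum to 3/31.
1/11 + 1/171 + 1/58311

Greedy algorithm:
3/31: ceiling(31/3) = 11, use 1/11
2/341: ceiling(341/2) = 171, use 1/171
1/58311: ceiling(58311/1) = 58311, use 1/58311
Result: 3/31 = 1/11 + 1/171 + 1/58311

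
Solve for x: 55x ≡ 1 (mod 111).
109

gcd(55, 111) = 1, so the inverse exists.
Extended Euclidean algorithm on (111, 55):
111 = 2 × 55 + 1  ⟹  1 = (1)·111 + (-2)·55
So (-2)·55 ≡ 1 (mod 111), i.e. 55^(-1) ≡ -2 ≡ 109 (mod 111).
Check: 55 × 109 = 5995 ≡ 1 (mod 111)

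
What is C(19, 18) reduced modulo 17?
2

Using Lucas' theorem:
Write n=19 and k=18 in base 17:
n in base 17: [1, 2]
k in base 17: [1, 1]
C(19,18) mod 17 = ∏ C(n_i, k_i) mod 17
Digit binomials (mod 17): C(1,1) = 1; C(2,1) = 2
Product: 1 × 2 = 2 ≡ 2 (mod 17)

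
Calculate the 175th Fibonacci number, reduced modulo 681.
364

Matrix identity: Q^n = [[F_(n+1), F_n], [F_n, F_(n-1)]] with Q = [[1,1],[1,0]].
n = 175 = 10101111₂. Square-and-multiply, entries mod 681:
Q^1 = [[1,1],[1,0]]
Q^2 = (Q^1)² = [[2,1],[1,1]]
Q^5 = (Q^2)²·Q = [[8,5],[5,3]]
Q^10 = (Q^5)² = [[89,55],[55,34]]
Q^21 = (Q^10)²·Q = [[5,50],[50,636]]
Q^43 = (Q^21)²·Q = [[525,482],[482,43]]
Q^87 = (Q^43)²·Q = [[618,604],[604,14]]
Q^175 = (Q^87)²·Q = [[51,364],[364,368]]
F_175 mod 681 = Q^175[0][1] = 364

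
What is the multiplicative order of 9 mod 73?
6

73 is prime, so ord(9) divides φ(73) = 72.
Divisors of 72: 1, 2, 3, 4, 6, 8, 9, 12, 18, 24, 36, 72.
Repeated squaring: 9^1 ≡ 9, 9^2 ≡ 8, 9^4 ≡ 64, 9^8 ≡ 8, 9^16 ≡ 64, 9^32 ≡ 8, 9^64 ≡ 64 (mod 73).
Test 9^d mod 73 for each divisor d in increasing order:
9^1 ≡ 9
9^2 ≡ 8
9^3 = 9^2·9^1 ≡ 72
9^4 ≡ 64
9^6 = 9^4·9^2 ≡ 1  ← first divisor giving 1
The order is 6.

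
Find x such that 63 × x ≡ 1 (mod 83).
29

gcd(63, 83) = 1, so the inverse exists.
Extended Euclidean algorithm on (83, 63):
83 = 1 × 63 + 20  ⟹  20 = (1)·83 + (-1)·63
63 = 3 × 20 + 3  ⟹  3 = (-3)·83 + (4)·63
20 = 6 × 3 + 2  ⟹  2 = (19)·83 + (-25)·63
3 = 1 × 2 + 1  ⟹  1 = (-22)·83 + (29)·63
So (29)·63 ≡ 1 (mod 83), i.e. 63^(-1) ≡ 29 (mod 83).
Check: 63 × 29 = 1827 ≡ 1 (mod 83)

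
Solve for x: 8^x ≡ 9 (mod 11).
2

Baby-step giant-step with step n = ⌈√11⌉ = 4.
Baby steps 8^j mod 11 (j:value) for j=0..3: 0:1, 1:8, 2:9, 3:6.
h = 9 is already in the table at j=2, so x = 2.
Check: 8^2 ≡ 9 (mod 11).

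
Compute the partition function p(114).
952050665

p(n) counts ways to write n as a sum of positive integers (order ignored).
Euler's pentagonal recurrence: p(k) = p(k-1) + p(k-2) - p(k-5) - p(k-7) + p(k-12) + p(k-15) - ... (offsets j(3j∓1)/2, signs ++--, p(0)=1, p(<0)=0).
DP table for k = 0..113: p(0)=1, p(1)=1, p(2)=2, p(3)=3, p(4)=5, p(5)=7, p(6)=11, p(7)=15, p(8)=22, p(9)=30, p(10)=42, p(11)=56, p(12)=77, p(13)=101, p(14)=135, p(15)=176, p(16)=231, p(17)=297, p(18)=385, p(19)=490, p(20)=627, p(21)=792, p(22)=1002, p(23)=1255, p(24)=1575, p(25)=1958, p(26)=2436, p(27)=3010, p(28)=3718, p(29)=4565, p(30)=5604, p(31)=6842, p(32)=8349, p(33)=10143, p(34)=12310, p(35)=14883, p(36)=17977, p(37)=21637, p(38)=26015, p(39)=31185, p(40)=37338, p(41)=44583, p(42)=53174, p(43)=63261, p(44)=75175, p(45)=89134, p(46)=105558, p(47)=124754, p(48)=147273, p(49)=173525, p(50)=204226, p(51)=239943, p(52)=281589, p(53)=329931, p(54)=386155, p(55)=451276, p(56)=526823, p(57)=614154, p(58)=715220, p(59)=831820, p(60)=966467, p(61)=1121505, p(62)=1300156, p(63)=1505499, p(64)=1741630, p(65)=2012558, p(66)=2323520, p(67)=2679689, p(68)=3087735, p(69)=3554345, p(70)=4087968, p(71)=4697205, p(72)=5392783, p(73)=6185689, p(74)=7089500, p(75)=8118264, p(76)=9289091, p(77)=10619863, p(78)=12132164, p(79)=13848650, p(80)=15796476, p(81)=18004327, p(82)=20506255, p(83)=23338469, p(84)=26543660, p(85)=30167357, p(86)=34262962, p(87)=38887673, p(88)=44108109, p(89)=49995925, p(90)=56634173, p(91)=64112359, p(92)=72533807, p(93)=82010177, p(94)=92669720, p(95)=104651419, p(96)=118114304, p(97)=133230930, p(98)=150198136, p(99)=169229875, p(100)=190569292, p(101)=214481126, p(102)=241265379, p(103)=271248950, p(104)=304801365, p(105)=342325709, p(106)=384276336, p(107)=431149389, p(108)=483502844, p(109)=541946240, p(110)=607163746, p(111)=679903203, p(112)=761002156, p(113)=851376628.
Final step: p(114) = p(113) + p(112) - p(109) - p(107) + p(102) + p(99) - p(92) - p(88) + p(79) + p(74) - p(63) - p(57) + p(44) + p(37) - p(22) - p(14)
= 851376628 + 761002156 - 541946240 - 431149389 + 241265379 + 169229875 - 72533807 - 44108109 + 13848650 + 7089500 - 1505499 - 614154 + 75175 + 21637 - 1002 - 135
= 952050665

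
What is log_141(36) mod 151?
136

Baby-step giant-step with step n = ⌈√151⌉ = 13.
Baby steps 141^j mod 151 (j:value) for j=0..12: 0:1, 1:141, 2:100, 3:57, 4:34, 5:113, 6:78, 7:126, 8:99, 9:67, 10:85, 11:56, 12:44.
Giant-step multiplier: 141^(-13) ≡ 141^(150-13) = 141^137 ≡ 93 (mod 151).
Giant steps γ_i = 36·93^i mod 151: γ_0=36, γ_1=26, γ_2=2, γ_3=35, γ_4=84, γ_5=111, γ_6=55, γ_7=132, γ_8=45, γ_9=108, γ_10=78 (in table at j=6).
x = i·n + j = 10·13 + 6 = 136.
Check: 141^136 ≡ 36 (mod 151).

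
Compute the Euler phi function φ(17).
16

17 = 17
φ(n) = n × ∏(1 - 1/p) for each prime p dividing n
φ(17) = 17 × (1 - 1/17) = 16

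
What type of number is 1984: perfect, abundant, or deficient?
abundant

Proper divisors of 1984: sum = 1 + 2 + 4 + 8 + 16 + 31 + 32 + 62 + 64 + 124 + 248 + 496 + 992 = 2080
Since 2080 > 1984, 1984 is abundant.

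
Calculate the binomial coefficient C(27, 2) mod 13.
0

Using Lucas' theorem:
Write n=27 and k=2 in base 13:
n in base 13: [2, 1]
k in base 13: [0, 2]
C(27,2) mod 13 = ∏ C(n_i, k_i) mod 13
Digit binomials (mod 13): C(2,0) = 1; C(1,2) = 0 (k_i > n_i)
Product: 1 × 0 = 0 ≡ 0 (mod 13)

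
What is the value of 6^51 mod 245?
111

Repeated squaring. Binary of 51 = 110011.
6^1 ≡ 6 (mod 245); 6^2 ≡ 36 (mod 245); 6^4 ≡ 71 (mod 245); 6^8 ≡ 141 (mod 245); 6^16 ≡ 36 (mod 245); 6^32 ≡ 71 (mod 245)
6^51 = 6^1 × 6^2 × 6^16 × 6^32 ≡ 111 (mod 245)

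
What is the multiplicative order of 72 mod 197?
196

197 is prime, so ord(72) divides φ(197) = 196.
Divisors of 196: 1, 2, 4, 7, 14, 28, 49, 98, 196.
Repeated squaring: 72^1 ≡ 72, 72^2 ≡ 62, 72^4 ≡ 101, 72^8 ≡ 154, 72^16 ≡ 76, 72^32 ≡ 63, 72^64 ≡ 29, 72^128 ≡ 53 (mod 197).
Test 72^d mod 197 for each divisor d in increasing order:
72^1 ≡ 72
72^2 ≡ 62
72^4 ≡ 101
72^7 = 72^4·72^2·72^1 ≡ 128
72^14 = 72^8·72^4·72^2 ≡ 33
72^28 = 72^16·72^8·72^4 ≡ 104
72^49 = 72^32·72^16·72^1 ≡ 183
72^98 = 72^64·72^32·72^2 ≡ 196
72^196 = 72^128·72^64·72^4 ≡ 1  ← first divisor giving 1
The order is 196.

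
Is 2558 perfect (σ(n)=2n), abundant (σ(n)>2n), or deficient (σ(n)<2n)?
deficient

Proper divisors of 2558: sum = 1 + 2 + 1279 = 1282
Since 1282 < 2558, 2558 is deficient.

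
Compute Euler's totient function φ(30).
8

30 = 2 × 3 × 5
φ(n) = n × ∏(1 - 1/p) for each prime p dividing n
φ(30) = 30 × (1 - 1/2) × (1 - 1/3) × (1 - 1/5) = 8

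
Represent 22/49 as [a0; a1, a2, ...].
[0; 2, 4, 2, 2]

Euclidean algorithm steps:
22 = 0 × 49 + 22
49 = 2 × 22 + 5
22 = 4 × 5 + 2
5 = 2 × 2 + 1
2 = 2 × 1 + 0
Continued fraction: [0; 2, 4, 2, 2]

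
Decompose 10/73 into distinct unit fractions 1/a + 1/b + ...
1/8 + 1/84 + 1/12264

Greedy algorithm:
10/73: ceiling(73/10) = 8, use 1/8
7/584: ceiling(584/7) = 84, use 1/84
1/12264: ceiling(12264/1) = 12264, use 1/12264
Result: 10/73 = 1/8 + 1/84 + 1/12264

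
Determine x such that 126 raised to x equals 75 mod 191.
128

Baby-step giant-step with step n = ⌈√191⌉ = 14.
Baby steps 126^j mod 191 (j:value) for j=0..13: 0:1, 1:126, 2:23, 3:33, 4:147, 5:186, 6:134, 7:76, 8:26, 9:29, 10:25, 11:94, 12:2, 13:61.
Giant-step multiplier: 126^(-14) ≡ 126^(190-14) = 126^176 ≡ 54 (mod 191).
Giant steps γ_i = 75·54^i mod 191: γ_0=75, γ_1=39, γ_2=5, γ_3=79, γ_4=64, γ_5=18, γ_6=17, γ_7=154, γ_8=103, γ_9=23 (in table at j=2).
x = i·n + j = 9·14 + 2 = 128.
Check: 126^128 ≡ 75 (mod 191).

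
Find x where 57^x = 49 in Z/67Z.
40

Baby-step giant-step with step n = ⌈√67⌉ = 9.
Baby steps 57^j mod 67 (j:value) for j=0..8: 0:1, 1:57, 2:33, 3:5, 4:17, 5:31, 6:25, 7:18, 8:21.
Giant-step multiplier: 57^(-9) ≡ 57^(66-9) = 57^57 ≡ 52 (mod 67).
Giant steps γ_i = 49·52^i mod 67: γ_0=49, γ_1=2, γ_2=37, γ_3=48, γ_4=17 (in table at j=4).
x = i·n + j = 4·9 + 4 = 40.
Check: 57^40 ≡ 49 (mod 67).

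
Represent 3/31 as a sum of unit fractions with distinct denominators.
1/11 + 1/171 + 1/58311

Greedy algorithm:
3/31: ceiling(31/3) = 11, use 1/11
2/341: ceiling(341/2) = 171, use 1/171
1/58311: ceiling(58311/1) = 58311, use 1/58311
Result: 3/31 = 1/11 + 1/171 + 1/58311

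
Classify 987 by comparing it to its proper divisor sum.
deficient

Proper divisors of 987: sum = 1 + 3 + 7 + 21 + 47 + 141 + 329 = 549
Since 549 < 987, 987 is deficient.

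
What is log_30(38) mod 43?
8

Baby-step giant-step with step n = ⌈√43⌉ = 7.
Baby steps 30^j mod 43 (j:value) for j=0..6: 0:1, 1:30, 2:40, 3:39, 4:9, 5:12, 6:16.
Giant-step multiplier: 30^(-7) ≡ 30^(42-7) = 30^35 ≡ 37 (mod 43).
Giant steps γ_i = 38·37^i mod 43: γ_0=38, γ_1=30 (in table at j=1).
x = i·n + j = 1·7 + 1 = 8.
Check: 30^8 ≡ 38 (mod 43).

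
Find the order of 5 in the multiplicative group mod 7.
6

7 is prime, so ord(5) divides φ(7) = 6.
Divisors of 6: 1, 2, 3, 6.
Repeated squaring: 5^1 ≡ 5, 5^2 ≡ 4, 5^4 ≡ 2 (mod 7).
Test 5^d mod 7 for each divisor d in increasing order:
5^1 ≡ 5
5^2 ≡ 4
5^3 = 5^2·5^1 ≡ 6
5^6 = 5^4·5^2 ≡ 1  ← first divisor giving 1
The order is 6.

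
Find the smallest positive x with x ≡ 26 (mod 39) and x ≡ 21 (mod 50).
221

Using Chinese Remainder Theorem:
M = 39 × 50 = 1950
M1 = 50, M2 = 39
y1 = 50^(-1) mod 39 = 32
y2 = 39^(-1) mod 50 = 9
x = (26×50×32 + 21×39×9) mod 1950 = 221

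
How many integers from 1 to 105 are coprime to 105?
48

105 = 3 × 5 × 7
φ(n) = n × ∏(1 - 1/p) for each prime p dividing n
φ(105) = 105 × (1 - 1/3) × (1 - 1/5) × (1 - 1/7) = 48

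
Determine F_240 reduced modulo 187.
77

Matrix identity: Q^n = [[F_(n+1), F_n], [F_n, F_(n-1)]] with Q = [[1,1],[1,0]].
n = 240 = 11110000₂. Square-and-multiply, entries mod 187:
Q^1 = [[1,1],[1,0]]
Q^3 = (Q^1)²·Q = [[3,2],[2,1]]
Q^7 = (Q^3)²·Q = [[21,13],[13,8]]
Q^15 = (Q^7)²·Q = [[52,49],[49,3]]
Q^30 = (Q^15)² = [[56,77],[77,166]]
Q^60 = (Q^30)² = [[89,77],[77,12]]
Q^120 = (Q^60)² = [[12,110],[110,89]]
Q^240 = (Q^120)² = [[89,77],[77,12]]
F_240 mod 187 = Q^240[0][1] = 77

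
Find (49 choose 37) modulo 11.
9

Using Lucas' theorem:
Write n=49 and k=37 in base 11:
n in base 11: [4, 5]
k in base 11: [3, 4]
C(49,37) mod 11 = ∏ C(n_i, k_i) mod 11
Digit binomials (mod 11): C(4,3) = 4; C(5,4) = 5
Product: 4 × 5 = 20 ≡ 9 (mod 11)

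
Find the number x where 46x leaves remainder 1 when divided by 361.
259

gcd(46, 361) = 1, so the inverse exists.
Extended Euclidean algorithm on (361, 46):
361 = 7 × 46 + 39  ⟹  39 = (1)·361 + (-7)·46
46 = 1 × 39 + 7  ⟹  7 = (-1)·361 + (8)·46
39 = 5 × 7 + 4  ⟹  4 = (6)·361 + (-47)·46
7 = 1 × 4 + 3  ⟹  3 = (-7)·361 + (55)·46
4 = 1 × 3 + 1  ⟹  1 = (13)·361 + (-102)·46
So (-102)·46 ≡ 1 (mod 361), i.e. 46^(-1) ≡ -102 ≡ 259 (mod 361).
Check: 46 × 259 = 11914 ≡ 1 (mod 361)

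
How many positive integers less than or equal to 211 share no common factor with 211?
210

211 = 211
φ(n) = n × ∏(1 - 1/p) for each prime p dividing n
φ(211) = 211 × (1 - 1/211) = 210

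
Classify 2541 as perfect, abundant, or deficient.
deficient

Proper divisors of 2541: sum = 1 + 3 + 7 + 11 + 21 + 33 + 77 + 121 + 231 + 363 + 847 = 1715
Since 1715 < 2541, 2541 is deficient.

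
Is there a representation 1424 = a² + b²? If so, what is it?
20² + 32² (a=20, b=32)

Factorization: 1424 = 2^4 × 89
By Fermat: n is sum of two squares iff every prime p ≡ 3 (mod 4) appears to even power.
All primes ≡ 3 (mod 4) appear to even power.
Search a = 0, 1, 2, … for 1424 - a² a perfect square: first hit at a = 20: 1424 - 400 = 1024 = 32².
1424 = 20² + 32² = 400 + 1024 ✓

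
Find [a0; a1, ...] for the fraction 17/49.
[0; 2, 1, 7, 2]

Euclidean algorithm steps:
17 = 0 × 49 + 17
49 = 2 × 17 + 15
17 = 1 × 15 + 2
15 = 7 × 2 + 1
2 = 2 × 1 + 0
Continued fraction: [0; 2, 1, 7, 2]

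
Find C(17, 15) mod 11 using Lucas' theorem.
4

Using Lucas' theorem:
Write n=17 and k=15 in base 11:
n in base 11: [1, 6]
k in base 11: [1, 4]
C(17,15) mod 11 = ∏ C(n_i, k_i) mod 11
Digit binomials (mod 11): C(1,1) = 1; C(6,4) = 15 ≡ 4
Product: 1 × 4 = 4 ≡ 4 (mod 11)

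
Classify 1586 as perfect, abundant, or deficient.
deficient

Proper divisors of 1586: sum = 1 + 2 + 13 + 26 + 61 + 122 + 793 = 1018
Since 1018 < 1586, 1586 is deficient.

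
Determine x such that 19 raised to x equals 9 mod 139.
76

Baby-step giant-step with step n = ⌈√139⌉ = 12.
Baby steps 19^j mod 139 (j:value) for j=0..11: 0:1, 1:19, 2:83, 3:48, 4:78, 5:92, 6:80, 7:130, 8:107, 9:87, 10:124, 11:132.
Giant-step multiplier: 19^(-12) ≡ 19^(138-12) = 19^126 ≡ 116 (mod 139).
Giant steps γ_i = 9·116^i mod 139: γ_0=9, γ_1=71, γ_2=35, γ_3=29, γ_4=28, γ_5=51, γ_6=78 (in table at j=4).
x = i·n + j = 6·12 + 4 = 76.
Check: 19^76 ≡ 9 (mod 139).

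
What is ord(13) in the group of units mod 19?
18

19 is prime, so ord(13) divides φ(19) = 18.
Divisors of 18: 1, 2, 3, 6, 9, 18.
Repeated squaring: 13^1 ≡ 13, 13^2 ≡ 17, 13^4 ≡ 4, 13^8 ≡ 16, 13^16 ≡ 9 (mod 19).
Test 13^d mod 19 for each divisor d in increasing order:
13^1 ≡ 13
13^2 ≡ 17
13^3 = 13^2·13^1 ≡ 12
13^6 = 13^4·13^2 ≡ 11
13^9 = 13^8·13^1 ≡ 18
13^18 = 13^16·13^2 ≡ 1  ← first divisor giving 1
The order is 18.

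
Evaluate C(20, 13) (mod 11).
3

Using Lucas' theorem:
Write n=20 and k=13 in base 11:
n in base 11: [1, 9]
k in base 11: [1, 2]
C(20,13) mod 11 = ∏ C(n_i, k_i) mod 11
Digit binomials (mod 11): C(1,1) = 1; C(9,2) = 36 ≡ 3
Product: 1 × 3 = 3 ≡ 3 (mod 11)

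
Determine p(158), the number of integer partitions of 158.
88751778802

p(n) counts ways to write n as a sum of positive integers (order ignored).
Euler's pentagonal recurrence: p(k) = p(k-1) + p(k-2) - p(k-5) - p(k-7) + p(k-12) + p(k-15) - ... (offsets j(3j∓1)/2, signs ++--, p(0)=1, p(<0)=0).
DP table for k = 0..157: p(0)=1, p(1)=1, p(2)=2, p(3)=3, p(4)=5, p(5)=7, p(6)=11, p(7)=15, p(8)=22, p(9)=30, p(10)=42, p(11)=56, p(12)=77, p(13)=101, p(14)=135, p(15)=176, p(16)=231, p(17)=297, p(18)=385, p(19)=490, p(20)=627, p(21)=792, p(22)=1002, p(23)=1255, p(24)=1575, p(25)=1958, p(26)=2436, p(27)=3010, p(28)=3718, p(29)=4565, p(30)=5604, p(31)=6842, p(32)=8349, p(33)=10143, p(34)=12310, p(35)=14883, p(36)=17977, p(37)=21637, p(38)=26015, p(39)=31185, p(40)=37338, p(41)=44583, p(42)=53174, p(43)=63261, p(44)=75175, p(45)=89134, p(46)=105558, p(47)=124754, p(48)=147273, p(49)=173525, p(50)=204226, p(51)=239943, p(52)=281589, p(53)=329931, p(54)=386155, p(55)=451276, p(56)=526823, p(57)=614154, p(58)=715220, p(59)=831820, p(60)=966467, p(61)=1121505, p(62)=1300156, p(63)=1505499, p(64)=1741630, p(65)=2012558, p(66)=2323520, p(67)=2679689, p(68)=3087735, p(69)=3554345, p(70)=4087968, p(71)=4697205, p(72)=5392783, p(73)=6185689, p(74)=7089500, p(75)=8118264, p(76)=9289091, p(77)=10619863, p(78)=12132164, p(79)=13848650, p(80)=15796476, p(81)=18004327, p(82)=20506255, p(83)=23338469, p(84)=26543660, p(85)=30167357, p(86)=34262962, p(87)=38887673, p(88)=44108109, p(89)=49995925, p(90)=56634173, p(91)=64112359, p(92)=72533807, p(93)=82010177, p(94)=92669720, p(95)=104651419, p(96)=118114304, p(97)=133230930, p(98)=150198136, p(99)=169229875, p(100)=190569292, p(101)=214481126, p(102)=241265379, p(103)=271248950, p(104)=304801365, p(105)=342325709, p(106)=384276336, p(107)=431149389, p(108)=483502844, p(109)=541946240, p(110)=607163746, p(111)=679903203, p(112)=761002156, p(113)=851376628, p(114)=952050665, p(115)=1064144451, p(116)=1188908248, p(117)=1327710076, p(118)=1482074143, p(119)=1653668665, p(120)=1844349560, p(121)=2056148051, p(122)=2291320912, p(123)=2552338241, p(124)=2841940500, p(125)=3163127352, p(126)=3519222692, p(127)=3913864295, p(128)=4351078600, p(129)=4835271870, p(130)=5371315400, p(131)=5964539504, p(132)=6620830889, p(133)=7346629512, p(134)=8149040695, p(135)=9035836076, p(136)=10015581680, p(137)=11097645016, p(138)=12292341831, p(139)=13610949895, p(140)=15065878135, p(141)=16670689208, p(142)=18440293320, p(143)=20390982757, p(144)=22540654445, p(145)=24908858009, p(146)=27517052599, p(147)=30388671978, p(148)=33549419497, p(149)=37027355200, p(150)=40853235313, p(151)=45060624582, p(152)=49686288421, p(153)=54770336324, p(154)=60356673280, p(155)=66493182097, p(156)=73232243759, p(157)=80630964769.
Final step: p(158) = p(157) + p(156) - p(153) - p(151) + p(146) + p(143) - p(136) - p(132) + p(123) + p(118) - p(107) - p(101) + p(88) + p(81) - p(66) - p(58) + p(41) + p(32) - p(13) - p(3)
= 80630964769 + 73232243759 - 54770336324 - 45060624582 + 27517052599 + 20390982757 - 10015581680 - 6620830889 + 2552338241 + 1482074143 - 431149389 - 214481126 + 44108109 + 18004327 - 2323520 - 715220 + 44583 + 8349 - 101 - 3
= 88751778802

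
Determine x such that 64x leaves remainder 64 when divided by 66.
x ≡ 1 (mod 33)

gcd(64, 66) = 2, which divides 64, so solutions exist.
Divide through by 2: 32x ≡ 32 (mod 33).
Find 32^(-1) mod 33 by the extended Euclidean algorithm:
33 = 1 × 32 + 1  ⟹  1 = (1)·33 + (-1)·32
So (-1)·32 ≡ 1 (mod 33), i.e. 32^(-1) ≡ -1 ≡ 32 (mod 33).
x ≡ 32 × 32 = 1024 ≡ 1 (mod 33).
Check: 64 × 1 = 64 ≡ 64 (mod 66).
x ≡ 1 (mod 33), giving 2 solutions mod 66.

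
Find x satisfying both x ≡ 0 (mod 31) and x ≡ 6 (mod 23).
558

Using Chinese Remainder Theorem:
M = 31 × 23 = 713
M1 = 23, M2 = 31
y1 = 23^(-1) mod 31 = 27
y2 = 31^(-1) mod 23 = 3
x = (0×23×27 + 6×31×3) mod 713 = 558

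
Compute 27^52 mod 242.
3

Repeated squaring. Binary of 52 = 110100.
27^1 ≡ 27 (mod 242); 27^2 ≡ 3 (mod 242); 27^4 ≡ 9 (mod 242); 27^8 ≡ 81 (mod 242); 27^16 ≡ 27 (mod 242); 27^32 ≡ 3 (mod 242)
27^52 = 27^4 × 27^16 × 27^32 ≡ 3 (mod 242)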